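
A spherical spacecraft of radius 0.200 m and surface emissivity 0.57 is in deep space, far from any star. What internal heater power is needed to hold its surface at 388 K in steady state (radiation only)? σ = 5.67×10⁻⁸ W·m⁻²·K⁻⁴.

P ≈ 368 W

P = εσ·4πr²·T⁴.
4πr² = 0.5027 m²; T⁴ = 2.266×10¹⁰ K⁴.
P = 0.57·5.67×10⁻⁸·0.5027·2.266×10¹⁰.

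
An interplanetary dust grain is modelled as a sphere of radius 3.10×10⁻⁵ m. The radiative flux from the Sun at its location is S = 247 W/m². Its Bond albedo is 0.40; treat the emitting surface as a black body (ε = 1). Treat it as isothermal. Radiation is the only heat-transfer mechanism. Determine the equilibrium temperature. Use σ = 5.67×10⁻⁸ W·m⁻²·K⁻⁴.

T ≈ 160 K

At equilibrium, absorbed power = emitted power.
Absorbing cross-section = πr² = 3.019×10⁻⁹ m²; emitting surface = 4πr² = 1.208×10⁻⁸ m² (ratio 4).
(1−a)S·A_cross = εσ·A_surf·T⁴  ⇒  T⁴ = (1−a)S/(4σ).
T⁴ = 0.600·247/(4·5.67×10⁻⁸) = 6.534×10⁸ K⁴.
T = (6.534×10⁸)^(1/4).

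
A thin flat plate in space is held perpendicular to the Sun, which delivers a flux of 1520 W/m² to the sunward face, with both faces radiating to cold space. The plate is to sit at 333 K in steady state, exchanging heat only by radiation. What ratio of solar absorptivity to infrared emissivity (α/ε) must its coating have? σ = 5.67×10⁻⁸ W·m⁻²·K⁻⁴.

α/ε ≈ 0.917

Balance: αS·A = εσ·2A·T⁴ ⇒ α/ε = 2σT⁴/S.
α/ε = 2·5.67×10⁻⁸·(333)⁴/1520 = 2·5.67×10⁻⁸·1.230×10¹⁰/1520.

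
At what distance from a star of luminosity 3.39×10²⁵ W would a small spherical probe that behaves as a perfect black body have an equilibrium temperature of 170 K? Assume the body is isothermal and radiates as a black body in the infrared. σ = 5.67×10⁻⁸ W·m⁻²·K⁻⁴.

For an isothermal black-emitting sphere, (1−a)S·πr² = σ·4πr²·T⁴ ⇒ S = 4σT⁴/(1−a).
S = 4·5.67×10⁻⁸·(170)⁴/1.00 = 189.4 W/m².
Flux falls as S = L/(4πd²), so d = √(L/(4πS)) = √(3.39×10²⁵/(4π·189.4)).

d ≈ 1.19×10¹¹ m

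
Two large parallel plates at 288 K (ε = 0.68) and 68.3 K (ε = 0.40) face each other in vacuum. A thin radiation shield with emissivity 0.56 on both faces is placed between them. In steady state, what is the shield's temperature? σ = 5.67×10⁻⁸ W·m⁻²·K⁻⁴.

T_s ≈ 253 K

In steady state the net flux on the hot side equals that on the cold side.
σ(T₁⁴−T_s⁴)/D₁ = σ(T_s⁴−T₂⁴)/D₂, with D₁ = 1/ε₁+1/ε_s−1 = 2.256, D₂ = 1/ε_s+1/ε₂−1 = 3.286.
Solve for T_s⁴: T_s⁴ = (D₂·T₁⁴ + D₁·T₂⁴)/(D₁+D₂) = 4.088×10⁹ K⁴.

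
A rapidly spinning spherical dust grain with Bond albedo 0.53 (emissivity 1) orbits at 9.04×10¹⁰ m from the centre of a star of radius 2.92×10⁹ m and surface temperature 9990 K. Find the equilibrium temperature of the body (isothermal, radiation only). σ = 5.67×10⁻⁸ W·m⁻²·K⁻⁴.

T ≈ 1050 K

The star's surface emits σT_*⁴; at distance d the flux is S = σT_*⁴(R_*/d)².
S = 5.67×10⁻⁸·(9990)⁴·(2.92×10⁹/9.04×10¹⁰)² = 5.892×10⁵ W/m².
For an isothermal sphere T⁴ = (1−a)S/(4σ) = 1.221×10¹² K⁴.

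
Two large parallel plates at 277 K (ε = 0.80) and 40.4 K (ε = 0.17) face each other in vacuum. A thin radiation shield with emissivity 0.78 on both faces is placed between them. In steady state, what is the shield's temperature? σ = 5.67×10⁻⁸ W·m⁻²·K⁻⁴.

In steady state the net flux on the hot side equals that on the cold side.
σ(T₁⁴−T_s⁴)/D₁ = σ(T_s⁴−T₂⁴)/D₂, with D₁ = 1/ε₁+1/ε_s−1 = 1.532, D₂ = 1/ε_s+1/ε₂−1 = 6.164.
Solve for T_s⁴: T_s⁴ = (D₂·T₁⁴ + D₁·T₂⁴)/(D₁+D₂) = 4.716×10⁹ K⁴.

T_s ≈ 262 K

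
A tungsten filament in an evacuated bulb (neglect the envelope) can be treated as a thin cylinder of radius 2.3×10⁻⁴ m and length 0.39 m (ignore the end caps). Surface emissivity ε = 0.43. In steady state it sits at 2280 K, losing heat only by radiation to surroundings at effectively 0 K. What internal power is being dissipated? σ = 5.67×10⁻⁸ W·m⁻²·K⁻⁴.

Steady state: P = εσA T⁴.
A = 2πrL = 5.636×10⁻⁴ m²; T⁴ = (2280)⁴ = 2.702×10¹³ K⁴.
P = 0.43 × 5.67×10⁻⁸ × 5.636×10⁻⁴ × 2.702×10¹³.

P ≈ 371 W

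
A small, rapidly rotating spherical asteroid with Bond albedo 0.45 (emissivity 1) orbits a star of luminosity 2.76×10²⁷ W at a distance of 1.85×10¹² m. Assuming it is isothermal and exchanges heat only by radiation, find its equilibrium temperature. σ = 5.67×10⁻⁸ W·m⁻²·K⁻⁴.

T ≈ 112 K

First find the stellar flux at distance d: S = L/(4πd²) = 2.76×10²⁷/(4π·(1.85×10¹²)²) = 64.17 W/m².
For an isothermal sphere, absorbed (1−a)S·πr² = emitted σ·4πr²·T⁴, so T⁴ = (1−a)S/(4σ).
T⁴ = 0.550·64.17/(4·5.67×10⁻⁸) = 1.556×10⁸ K⁴.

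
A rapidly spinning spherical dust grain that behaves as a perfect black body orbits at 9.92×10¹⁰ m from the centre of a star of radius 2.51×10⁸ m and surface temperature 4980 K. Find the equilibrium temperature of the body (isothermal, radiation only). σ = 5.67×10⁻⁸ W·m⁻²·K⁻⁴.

T ≈ 177 K

The star's surface emits σT_*⁴; at distance d the flux is S = σT_*⁴(R_*/d)².
S = 5.67×10⁻⁸·(4980)⁴·(2.51×10⁸/9.92×10¹⁰)² = 223.3 W/m².
For an isothermal sphere T⁴ = (1−a)S/(4σ) = 9.844×10⁸ K⁴.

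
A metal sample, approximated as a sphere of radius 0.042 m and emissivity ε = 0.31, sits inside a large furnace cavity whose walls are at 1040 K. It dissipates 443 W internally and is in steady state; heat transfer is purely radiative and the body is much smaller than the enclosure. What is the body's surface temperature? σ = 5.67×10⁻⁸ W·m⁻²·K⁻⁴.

For a small grey body in a large enclosure, net radiated power = εσA(T⁴ − T_w⁴).
Steady state: P = εσA(T⁴ − T_w⁴) with A = 4πr² = 0.02217 m².
T⁴ = P/(εσA) + T_w⁴ = 443/(0.31·5.67×10⁻⁸·0.02217) + (1040)⁴
    = 1.137×10¹² + 1.170×10¹² = 2.307×10¹² K⁴.

T ≈ 1230 K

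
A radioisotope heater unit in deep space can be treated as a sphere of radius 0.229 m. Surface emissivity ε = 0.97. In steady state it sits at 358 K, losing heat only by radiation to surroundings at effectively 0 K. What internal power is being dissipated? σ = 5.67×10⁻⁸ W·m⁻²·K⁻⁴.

P ≈ 595 W

Steady state: P = εσA T⁴.
A = 4πr² = 0.6590 m²; T⁴ = (358)⁴ = 1.643×10¹⁰ K⁴.
P = 0.97 × 5.67×10⁻⁸ × 0.6590 × 1.643×10¹⁰.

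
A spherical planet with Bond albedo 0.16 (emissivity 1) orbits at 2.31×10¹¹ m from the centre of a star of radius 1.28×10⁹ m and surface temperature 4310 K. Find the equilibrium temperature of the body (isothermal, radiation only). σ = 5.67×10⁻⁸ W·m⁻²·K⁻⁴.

The star's surface emits σT_*⁴; at distance d the flux is S = σT_*⁴(R_*/d)².
S = 5.67×10⁻⁸·(4310)⁴·(1.28×10⁹/2.31×10¹¹)² = 600.7 W/m².
For an isothermal sphere T⁴ = (1−a)S/(4σ) = 2.225×10⁹ K⁴.

T ≈ 217 K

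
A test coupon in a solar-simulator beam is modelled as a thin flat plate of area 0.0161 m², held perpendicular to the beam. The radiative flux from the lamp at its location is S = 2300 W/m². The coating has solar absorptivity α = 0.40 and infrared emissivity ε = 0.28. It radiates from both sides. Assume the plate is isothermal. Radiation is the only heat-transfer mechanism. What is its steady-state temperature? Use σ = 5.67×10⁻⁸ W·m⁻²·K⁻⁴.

T ≈ 413 K

At equilibrium, absorbed power = emitted power.
Absorbing cross-section = A = 0.01610 m²; emitting surface = 2A = 0.03220 m² (ratio 2).
αS·A_cross = εσ·A_surf·T⁴  ⇒  T⁴ = αS/(ε·2σ).
T⁴ = 0.400·2300/(0.28·2·5.67×10⁻⁸) = 2.897×10¹⁰ K⁴.
T = (2.897×10¹⁰)^(1/4).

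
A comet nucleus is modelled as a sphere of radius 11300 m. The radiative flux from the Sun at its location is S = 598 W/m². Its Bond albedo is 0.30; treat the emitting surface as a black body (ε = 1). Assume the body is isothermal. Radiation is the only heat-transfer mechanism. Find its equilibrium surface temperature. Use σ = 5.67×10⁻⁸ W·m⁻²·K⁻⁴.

T ≈ 207 K

At equilibrium, absorbed power = emitted power.
Absorbing cross-section = πr² = 4.011×10⁸ m²; emitting surface = 4πr² = 1.605×10⁹ m² (ratio 4).
(1−a)S·A_cross = εσ·A_surf·T⁴  ⇒  T⁴ = (1−a)S/(4σ).
T⁴ = 0.700·598/(4·5.67×10⁻⁸) = 1.846×10⁹ K⁴.
T = (1.846×10⁹)^(1/4).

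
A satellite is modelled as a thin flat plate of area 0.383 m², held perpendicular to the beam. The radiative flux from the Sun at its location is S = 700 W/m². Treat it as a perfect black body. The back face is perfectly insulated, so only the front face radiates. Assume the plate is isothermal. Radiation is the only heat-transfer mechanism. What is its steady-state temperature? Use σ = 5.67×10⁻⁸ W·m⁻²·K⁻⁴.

T ≈ 333 K

At equilibrium, absorbed power = emitted power.
Absorbing cross-section = A = 0.3830 m²; emitting surface = A = 0.3830 m² (ratio 1).
S·A_cross = εσ·A_surf·T⁴  ⇒  T⁴ = S/(1σ).
T⁴ = 1.00·700/(1·5.67×10⁻⁸) = 1.235×10¹⁰ K⁴.
T = (1.235×10¹⁰)^(1/4).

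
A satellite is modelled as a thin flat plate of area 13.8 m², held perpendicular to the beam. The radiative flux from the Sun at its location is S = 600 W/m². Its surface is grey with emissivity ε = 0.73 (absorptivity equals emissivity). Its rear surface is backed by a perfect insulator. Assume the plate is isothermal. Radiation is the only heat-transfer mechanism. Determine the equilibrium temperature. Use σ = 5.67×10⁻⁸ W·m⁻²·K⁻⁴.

T ≈ 321 K

At equilibrium, absorbed power = emitted power.
Absorbing cross-section = A = 13.80 m²; emitting surface = A = 13.80 m² (ratio 1).
εS·A_cross = εσ·A_surf·T⁴  ⇒  T⁴ = S/(1σ)   (ε cancels).
T⁴ = 600/(1·5.67×10⁻⁸) = 1.058×10¹⁰ K⁴.
T = (1.058×10¹⁰)^(1/4).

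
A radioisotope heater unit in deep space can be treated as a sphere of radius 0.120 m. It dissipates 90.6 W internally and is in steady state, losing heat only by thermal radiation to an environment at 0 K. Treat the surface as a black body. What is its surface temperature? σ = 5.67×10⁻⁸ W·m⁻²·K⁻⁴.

Steady state: internal power = radiated power, P = εσA T⁴.
Radiating area A = 4πr² = 0.1810 m².
T⁴ = P/(εσA) = 90.6/(1.0·5.67×10⁻⁸·0.1810) = 8.830×10⁹ K⁴.
T = (8.830×10⁹)^(1/4).

T ≈ 307 K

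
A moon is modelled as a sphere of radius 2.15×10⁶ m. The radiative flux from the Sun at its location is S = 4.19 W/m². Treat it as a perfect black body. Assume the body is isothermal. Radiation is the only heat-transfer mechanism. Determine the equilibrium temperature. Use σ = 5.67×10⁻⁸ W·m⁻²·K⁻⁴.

At equilibrium, absorbed power = emitted power.
Absorbing cross-section = πr² = 1.452×10¹³ m²; emitting surface = 4πr² = 5.809×10¹³ m² (ratio 4).
S·A_cross = εσ·A_surf·T⁴  ⇒  T⁴ = S/(4σ).
T⁴ = 1.00·4.19/(4·5.67×10⁻⁸) = 1.847×10⁷ K⁴.
T = (1.847×10⁷)^(1/4).

T ≈ 65.6 K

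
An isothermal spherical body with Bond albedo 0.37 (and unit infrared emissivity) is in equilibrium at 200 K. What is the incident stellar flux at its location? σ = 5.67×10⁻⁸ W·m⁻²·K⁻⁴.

(1−a)S·πr² = σ·4πr²·T⁴ ⇒ S = 4σT⁴/(1−a).
S = 4·5.67×10⁻⁸·1.600×10⁹/0.630.

S ≈ 576 W/m²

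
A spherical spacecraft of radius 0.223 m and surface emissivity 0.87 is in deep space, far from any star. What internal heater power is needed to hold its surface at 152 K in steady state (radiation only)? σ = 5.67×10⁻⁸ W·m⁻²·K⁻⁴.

P = εσ·4πr²·T⁴.
4πr² = 0.6249 m²; T⁴ = 5.338×10⁸ K⁴.
P = 0.87·5.67×10⁻⁸·0.6249·5.338×10⁸.

P ≈ 16.5 W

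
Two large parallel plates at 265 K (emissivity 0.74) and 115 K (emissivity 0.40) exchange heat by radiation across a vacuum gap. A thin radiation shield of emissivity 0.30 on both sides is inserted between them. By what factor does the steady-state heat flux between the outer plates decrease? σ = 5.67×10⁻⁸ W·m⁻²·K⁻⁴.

Without shield: q₀ = σΔ(T⁴)/(1/ε₁+1/ε₂−1) with denominator 2.851.
With shield the two gaps are in series; the resistances add: (1/ε₁+1/ε_s−1)+(1/ε_s+1/ε₂−1) = 3.685+4.833 = 8.518.
Heat-flux ratio q₀/q = 8.518/2.851.

factor ≈ 2.99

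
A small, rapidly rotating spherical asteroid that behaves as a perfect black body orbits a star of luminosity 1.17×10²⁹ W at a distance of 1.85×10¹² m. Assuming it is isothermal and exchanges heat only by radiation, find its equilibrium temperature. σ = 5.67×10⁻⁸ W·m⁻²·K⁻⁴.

T ≈ 331 K

First find the stellar flux at distance d: S = L/(4πd²) = 1.17×10²⁹/(4π·(1.85×10¹²)²) = 2720 W/m².
For an isothermal sphere, absorbed (1−a)S·πr² = emitted σ·4πr²·T⁴, so T⁴ = (1−a)S/(4σ).
T⁴ = 1.00·2720/(4·5.67×10⁻⁸) = 1.199×10¹⁰ K⁴.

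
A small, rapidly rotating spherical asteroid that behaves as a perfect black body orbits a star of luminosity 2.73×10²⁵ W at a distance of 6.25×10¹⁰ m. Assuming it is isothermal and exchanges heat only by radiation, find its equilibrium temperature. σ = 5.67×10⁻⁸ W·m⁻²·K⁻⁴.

T ≈ 223 K

First find the stellar flux at distance d: S = L/(4πd²) = 2.73×10²⁵/(4π·(6.25×10¹⁰)²) = 556.2 W/m².
For an isothermal sphere, absorbed (1−a)S·πr² = emitted σ·4πr²·T⁴, so T⁴ = (1−a)S/(4σ).
T⁴ = 1.00·556.2/(4·5.67×10⁻⁸) = 2.452×10⁹ K⁴.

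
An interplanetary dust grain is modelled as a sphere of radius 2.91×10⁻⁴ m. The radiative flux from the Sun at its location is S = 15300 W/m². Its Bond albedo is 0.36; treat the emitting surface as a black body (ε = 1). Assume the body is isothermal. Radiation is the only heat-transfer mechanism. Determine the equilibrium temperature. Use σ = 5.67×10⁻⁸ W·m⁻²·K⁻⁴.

At equilibrium, absorbed power = emitted power.
Absorbing cross-section = πr² = 2.660×10⁻⁷ m²; emitting surface = 4πr² = 1.064×10⁻⁶ m² (ratio 4).
(1−a)S·A_cross = εσ·A_surf·T⁴  ⇒  T⁴ = (1−a)S/(4σ).
T⁴ = 0.640·15300/(4·5.67×10⁻⁸) = 4.317×10¹⁰ K⁴.
T = (4.317×10¹⁰)^(1/4).

T ≈ 456 K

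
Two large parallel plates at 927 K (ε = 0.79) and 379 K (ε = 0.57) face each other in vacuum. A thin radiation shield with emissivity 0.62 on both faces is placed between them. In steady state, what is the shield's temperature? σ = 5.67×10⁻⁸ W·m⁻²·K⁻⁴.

T_s ≈ 805 K

In steady state the net flux on the hot side equals that on the cold side.
σ(T₁⁴−T_s⁴)/D₁ = σ(T_s⁴−T₂⁴)/D₂, with D₁ = 1/ε₁+1/ε_s−1 = 1.879, D₂ = 1/ε_s+1/ε₂−1 = 2.367.
Solve for T_s⁴: T_s⁴ = (D₂·T₁⁴ + D₁·T₂⁴)/(D₁+D₂) = 4.208×10¹¹ K⁴.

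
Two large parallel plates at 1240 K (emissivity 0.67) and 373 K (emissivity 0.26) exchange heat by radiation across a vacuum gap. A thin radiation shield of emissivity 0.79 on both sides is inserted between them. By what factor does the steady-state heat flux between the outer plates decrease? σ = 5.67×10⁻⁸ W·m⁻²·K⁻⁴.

factor ≈ 1.35

Without shield: q₀ = σΔ(T⁴)/(1/ε₁+1/ε₂−1) with denominator 4.339.
With shield the two gaps are in series; the resistances add: (1/ε₁+1/ε_s−1)+(1/ε_s+1/ε₂−1) = 1.758+4.112 = 5.870.
Heat-flux ratio q₀/q = 5.870/4.339.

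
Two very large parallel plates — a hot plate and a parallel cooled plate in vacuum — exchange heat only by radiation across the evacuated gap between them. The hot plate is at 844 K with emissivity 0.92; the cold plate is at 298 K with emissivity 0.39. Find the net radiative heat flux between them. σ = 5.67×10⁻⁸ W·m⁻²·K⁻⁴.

For two infinite grey parallel plates, q = σ(T₁⁴ − T₂⁴)/(1/ε₁ + 1/ε₂ − 1).
T₁⁴ − T₂⁴ = 5.074×10¹¹ − 7.886×10⁹ = 4.995×10¹¹ K⁴.
1/ε₁ + 1/ε₂ − 1 = 1.087 + 2.564 − 1 = 2.651.
q = 5.67×10⁻⁸ × 4.995×10¹¹ / 2.651.

q ≈ 10700 W/m²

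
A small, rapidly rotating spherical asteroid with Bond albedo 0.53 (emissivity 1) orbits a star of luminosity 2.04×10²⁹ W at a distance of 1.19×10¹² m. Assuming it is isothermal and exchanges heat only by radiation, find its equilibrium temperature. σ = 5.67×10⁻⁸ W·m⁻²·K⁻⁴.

First find the stellar flux at distance d: S = L/(4πd²) = 2.04×10²⁹/(4π·(1.19×10¹²)²) = 11460 W/m².
For an isothermal sphere, absorbed (1−a)S·πr² = emitted σ·4πr²·T⁴, so T⁴ = (1−a)S/(4σ).
T⁴ = 0.470·11460/(4·5.67×10⁻⁸) = 2.376×10¹⁰ K⁴.

T ≈ 393 K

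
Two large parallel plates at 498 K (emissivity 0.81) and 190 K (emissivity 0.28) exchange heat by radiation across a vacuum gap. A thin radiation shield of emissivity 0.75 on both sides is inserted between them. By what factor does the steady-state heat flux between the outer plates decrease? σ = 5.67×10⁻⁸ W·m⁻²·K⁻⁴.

Without shield: q₀ = σΔ(T⁴)/(1/ε₁+1/ε₂−1) with denominator 3.806.
With shield the two gaps are in series; the resistances add: (1/ε₁+1/ε_s−1)+(1/ε_s+1/ε₂−1) = 1.568+3.905 = 5.473.
Heat-flux ratio q₀/q = 5.473/3.806.

factor ≈ 1.44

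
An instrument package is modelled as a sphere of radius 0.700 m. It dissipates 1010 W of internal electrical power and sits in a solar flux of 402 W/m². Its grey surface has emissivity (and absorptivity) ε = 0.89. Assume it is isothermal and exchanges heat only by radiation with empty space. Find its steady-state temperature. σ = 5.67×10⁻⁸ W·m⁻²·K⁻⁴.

At steady state, absorbed solar power + internal power = radiated power.
Absorbed: α·S·A_cross = 0.89·402·1.539 = 550.8 W (cross-section πr²).
Total input = 550.8 + 1010 = 1561 W.
Radiated: εσ·A_surf·T⁴ with A_surf = 4πr² = 6.158 m².
T⁴ = 1561/(0.89·5.67×10⁻⁸·6.158) = 5.023×10⁹ K⁴.

T ≈ 266 K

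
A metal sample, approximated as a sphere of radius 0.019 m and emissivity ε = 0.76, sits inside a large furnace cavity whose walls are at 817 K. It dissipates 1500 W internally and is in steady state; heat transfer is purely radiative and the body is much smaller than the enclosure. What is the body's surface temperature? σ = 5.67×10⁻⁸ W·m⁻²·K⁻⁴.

For a small grey body in a large enclosure, net radiated power = εσA(T⁴ − T_w⁴).
Steady state: P = εσA(T⁴ − T_w⁴) with A = 4πr² = 0.004536 m².
T⁴ = P/(εσA) + T_w⁴ = 1500/(0.76·5.67×10⁻⁸·0.004536) + (817)⁴
    = 7.673×10¹² + 4.455×10¹¹ = 8.119×10¹² K⁴.

T ≈ 1690 K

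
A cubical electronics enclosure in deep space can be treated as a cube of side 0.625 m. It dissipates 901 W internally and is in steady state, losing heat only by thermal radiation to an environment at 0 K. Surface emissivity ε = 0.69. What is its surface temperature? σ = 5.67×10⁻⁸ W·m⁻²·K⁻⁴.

T ≈ 315 K

Steady state: internal power = radiated power, P = εσA T⁴.
Radiating area A = 6L² = 2.344 m².
T⁴ = P/(εσA) = 901/(0.69·5.67×10⁻⁸·2.344) = 9.826×10⁹ K⁴.
T = (9.826×10⁹)^(1/4).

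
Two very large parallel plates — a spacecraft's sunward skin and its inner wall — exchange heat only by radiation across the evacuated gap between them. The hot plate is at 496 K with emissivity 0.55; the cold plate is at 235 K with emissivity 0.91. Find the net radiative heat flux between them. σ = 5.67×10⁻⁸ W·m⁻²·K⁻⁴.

For two infinite grey parallel plates, q = σ(T₁⁴ − T₂⁴)/(1/ε₁ + 1/ε₂ − 1).
T₁⁴ − T₂⁴ = 6.052×10¹⁰ − 3.050×10⁹ = 5.747×10¹⁰ K⁴.
1/ε₁ + 1/ε₂ − 1 = 1.818 + 1.099 − 1 = 1.917.
q = 5.67×10⁻⁸ × 5.747×10¹⁰ / 1.917.

q ≈ 1700 W/m²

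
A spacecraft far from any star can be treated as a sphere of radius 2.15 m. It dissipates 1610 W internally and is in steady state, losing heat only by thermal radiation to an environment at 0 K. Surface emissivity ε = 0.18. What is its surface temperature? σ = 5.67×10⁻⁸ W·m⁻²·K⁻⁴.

Steady state: internal power = radiated power, P = εσA T⁴.
Radiating area A = 4πr² = 58.09 m².
T⁴ = P/(εσA) = 1610/(0.18·5.67×10⁻⁸·58.09) = 2.716×10⁹ K⁴.
T = (2.716×10⁹)^(1/4).

T ≈ 228 K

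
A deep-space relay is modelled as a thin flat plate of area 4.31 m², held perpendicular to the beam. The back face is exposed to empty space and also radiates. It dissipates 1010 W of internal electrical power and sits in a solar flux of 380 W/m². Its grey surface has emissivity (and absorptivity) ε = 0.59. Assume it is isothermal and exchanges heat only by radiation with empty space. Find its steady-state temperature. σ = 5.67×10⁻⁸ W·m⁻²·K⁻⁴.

T ≈ 288 K

At steady state, absorbed solar power + internal power = radiated power.
Absorbed: α·S·A_cross = 0.59·380·4.310 = 966.3 W (cross-section A).
Total input = 966.3 + 1010 = 1976 W.
Radiated: εσ·A_surf·T⁴ with A_surf = 2A = 8.620 m².
T⁴ = 1976/(0.59·5.67×10⁻⁸·8.620) = 6.853×10⁹ K⁴.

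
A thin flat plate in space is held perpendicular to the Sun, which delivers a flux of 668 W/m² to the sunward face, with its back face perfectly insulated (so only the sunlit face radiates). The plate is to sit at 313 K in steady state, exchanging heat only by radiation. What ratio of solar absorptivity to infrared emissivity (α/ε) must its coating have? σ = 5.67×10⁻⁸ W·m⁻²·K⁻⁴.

α/ε ≈ 0.815

Balance: αS·A = εσ·1A·T⁴ ⇒ α/ε = σT⁴/S.
α/ε = 5.67×10⁻⁸·(313)⁴/668 = 5.67×10⁻⁸·9.598×10⁹/668.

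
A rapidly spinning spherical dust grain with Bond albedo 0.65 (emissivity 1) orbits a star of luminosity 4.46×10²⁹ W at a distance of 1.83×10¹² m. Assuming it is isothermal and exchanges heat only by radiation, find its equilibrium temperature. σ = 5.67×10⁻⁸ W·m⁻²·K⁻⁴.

T ≈ 358 K

First find the stellar flux at distance d: S = L/(4πd²) = 4.46×10²⁹/(4π·(1.83×10¹²)²) = 10600 W/m².
For an isothermal sphere, absorbed (1−a)S·πr² = emitted σ·4πr²·T⁴, so T⁴ = (1−a)S/(4σ).
T⁴ = 0.350·10600/(4·5.67×10⁻⁸) = 1.635×10¹⁰ K⁴.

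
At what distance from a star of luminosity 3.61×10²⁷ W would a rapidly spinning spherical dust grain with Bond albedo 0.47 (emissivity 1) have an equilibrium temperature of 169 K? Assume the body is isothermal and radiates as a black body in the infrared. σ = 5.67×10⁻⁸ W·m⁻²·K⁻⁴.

d ≈ 9.07×10¹¹ m

For an isothermal black-emitting sphere, (1−a)S·πr² = σ·4πr²·T⁴ ⇒ S = 4σT⁴/(1−a).
S = 4·5.67×10⁻⁸·(169)⁴/0.530 = 349.1 W/m².
Flux falls as S = L/(4πd²), so d = √(L/(4πS)) = √(3.61×10²⁷/(4π·349.1)).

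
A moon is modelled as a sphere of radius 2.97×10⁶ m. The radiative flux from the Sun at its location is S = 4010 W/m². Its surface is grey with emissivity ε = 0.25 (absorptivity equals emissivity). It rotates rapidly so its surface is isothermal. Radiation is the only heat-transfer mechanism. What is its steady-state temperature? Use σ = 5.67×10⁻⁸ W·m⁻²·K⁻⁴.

At equilibrium, absorbed power = emitted power.
Absorbing cross-section = πr² = 2.771×10¹³ m²; emitting surface = 4πr² = 1.108×10¹⁴ m² (ratio 4).
εS·A_cross = εσ·A_surf·T⁴  ⇒  T⁴ = S/(4σ)   (ε cancels).
T⁴ = 4010/(4·5.67×10⁻⁸) = 1.768×10¹⁰ K⁴.
T = (1.768×10¹⁰)^(1/4).

T ≈ 365 K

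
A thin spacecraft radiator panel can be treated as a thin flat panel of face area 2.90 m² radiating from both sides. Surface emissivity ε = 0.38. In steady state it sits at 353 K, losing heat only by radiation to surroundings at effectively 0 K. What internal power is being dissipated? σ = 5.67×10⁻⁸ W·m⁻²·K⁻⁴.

Steady state: P = εσA T⁴.
A = 2·2.90 = 5.800 m²; T⁴ = (353)⁴ = 1.553×10¹⁰ K⁴.
P = 0.38 × 5.67×10⁻⁸ × 5.800 × 1.553×10¹⁰.

P ≈ 1940 W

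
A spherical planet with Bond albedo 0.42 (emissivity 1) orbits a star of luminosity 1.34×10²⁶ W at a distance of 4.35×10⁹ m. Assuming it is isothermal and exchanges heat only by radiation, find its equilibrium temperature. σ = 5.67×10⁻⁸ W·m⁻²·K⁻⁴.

First find the stellar flux at distance d: S = L/(4πd²) = 1.34×10²⁶/(4π·(4.35×10⁹)²) = 5.635×10⁵ W/m².
For an isothermal sphere, absorbed (1−a)S·πr² = emitted σ·4πr²·T⁴, so T⁴ = (1−a)S/(4σ).
T⁴ = 0.580·5.635×10⁵/(4·5.67×10⁻⁸) = 1.441×10¹² K⁴.

T ≈ 1100 K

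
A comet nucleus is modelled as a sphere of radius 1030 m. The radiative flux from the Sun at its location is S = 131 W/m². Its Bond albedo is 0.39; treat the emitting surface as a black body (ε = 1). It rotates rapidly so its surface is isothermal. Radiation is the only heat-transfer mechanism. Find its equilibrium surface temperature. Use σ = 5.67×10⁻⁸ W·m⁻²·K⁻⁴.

At equilibrium, absorbed power = emitted power.
Absorbing cross-section = πr² = 3.333×10⁶ m²; emitting surface = 4πr² = 1.333×10⁷ m² (ratio 4).
(1−a)S·A_cross = εσ·A_surf·T⁴  ⇒  T⁴ = (1−a)S/(4σ).
T⁴ = 0.610·131/(4·5.67×10⁻⁸) = 3.523×10⁸ K⁴.
T = (3.523×10⁸)^(1/4).

T ≈ 137 K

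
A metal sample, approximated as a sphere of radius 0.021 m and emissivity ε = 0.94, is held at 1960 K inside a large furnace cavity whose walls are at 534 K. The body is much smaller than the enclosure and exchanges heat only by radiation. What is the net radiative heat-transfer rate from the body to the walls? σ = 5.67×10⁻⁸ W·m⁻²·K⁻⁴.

For a small grey body in a large enclosure: P_net = εσA(T_body⁴ − T_wall⁴).
A = 4πr² = 0.005542 m²; T_body⁴ − T_wall⁴ = 1.476×10¹³ − 8.131×10¹⁰ = 1.468×10¹³ K⁴.
|P_net| = 0.94·5.67×10⁻⁸·0.005542·1.468×10¹³.

P_net ≈ 4330 W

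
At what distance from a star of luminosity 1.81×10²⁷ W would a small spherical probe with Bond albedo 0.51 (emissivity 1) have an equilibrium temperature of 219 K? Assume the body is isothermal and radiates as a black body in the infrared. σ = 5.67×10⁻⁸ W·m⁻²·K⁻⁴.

For an isothermal black-emitting sphere, (1−a)S·πr² = σ·4πr²·T⁴ ⇒ S = 4σT⁴/(1−a).
S = 4·5.67×10⁻⁸·(219)⁴/0.490 = 1065 W/m².
Flux falls as S = L/(4πd²), so d = √(L/(4πS)) = √(1.81×10²⁷/(4π·1065)).

d ≈ 3.68×10¹¹ m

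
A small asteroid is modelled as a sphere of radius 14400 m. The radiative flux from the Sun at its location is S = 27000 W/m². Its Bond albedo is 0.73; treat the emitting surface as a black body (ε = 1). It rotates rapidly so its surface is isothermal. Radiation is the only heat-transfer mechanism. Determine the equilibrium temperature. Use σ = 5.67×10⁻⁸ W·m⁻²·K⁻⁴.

At equilibrium, absorbed power = emitted power.
Absorbing cross-section = πr² = 6.514×10⁸ m²; emitting surface = 4πr² = 2.606×10⁹ m² (ratio 4).
(1−a)S·A_cross = εσ·A_surf·T⁴  ⇒  T⁴ = (1−a)S/(4σ).
T⁴ = 0.270·27000/(4·5.67×10⁻⁸) = 3.214×10¹⁰ K⁴.
T = (3.214×10¹⁰)^(1/4).

T ≈ 423 K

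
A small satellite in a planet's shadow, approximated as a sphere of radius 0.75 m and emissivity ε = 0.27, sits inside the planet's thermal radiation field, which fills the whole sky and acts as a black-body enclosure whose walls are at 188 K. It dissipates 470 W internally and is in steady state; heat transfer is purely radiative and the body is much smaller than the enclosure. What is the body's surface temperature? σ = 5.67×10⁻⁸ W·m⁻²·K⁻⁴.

T ≈ 273 K

For a small grey body in a large enclosure, net radiated power = εσA(T⁴ − T_w⁴).
Steady state: P = εσA(T⁴ − T_w⁴) with A = 4πr² = 7.069 m².
T⁴ = P/(εσA) + T_w⁴ = 470/(0.27·5.67×10⁻⁸·7.069) + (188)⁴
    = 4.343×10⁹ + 1.249×10⁹ = 5.592×10⁹ K⁴.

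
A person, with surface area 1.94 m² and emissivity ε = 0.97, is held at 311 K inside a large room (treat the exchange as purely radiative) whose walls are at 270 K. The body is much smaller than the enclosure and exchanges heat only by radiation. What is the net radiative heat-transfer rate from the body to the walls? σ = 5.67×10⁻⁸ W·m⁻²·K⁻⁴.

P_net ≈ 431 W

For a small grey body in a large enclosure: P_net = εσA(T_body⁴ − T_wall⁴).
A = 1.94 m²; T_body⁴ − T_wall⁴ = 9.355×10⁹ − 5.314×10⁹ = 4.041×10⁹ K⁴.
|P_net| = 0.97·5.67×10⁻⁸·1.940·4.041×10⁹.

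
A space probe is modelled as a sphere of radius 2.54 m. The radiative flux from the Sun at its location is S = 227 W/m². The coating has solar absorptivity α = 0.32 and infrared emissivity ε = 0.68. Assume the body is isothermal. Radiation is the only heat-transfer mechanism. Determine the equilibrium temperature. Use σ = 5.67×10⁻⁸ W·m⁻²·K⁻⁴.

T ≈ 147 K

At equilibrium, absorbed power = emitted power.
Absorbing cross-section = πr² = 20.27 m²; emitting surface = 4πr² = 81.07 m² (ratio 4).
αS·A_cross = εσ·A_surf·T⁴  ⇒  T⁴ = αS/(ε·4σ).
T⁴ = 0.320·227/(0.68·4·5.67×10⁻⁸) = 4.710×10⁸ K⁴.
T = (4.710×10⁸)^(1/4).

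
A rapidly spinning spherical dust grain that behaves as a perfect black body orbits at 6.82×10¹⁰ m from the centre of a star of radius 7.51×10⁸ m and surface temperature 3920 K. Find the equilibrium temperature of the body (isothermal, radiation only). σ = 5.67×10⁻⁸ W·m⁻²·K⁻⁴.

T ≈ 291 K

The star's surface emits σT_*⁴; at distance d the flux is S = σT_*⁴(R_*/d)².
S = 5.67×10⁻⁸·(3920)⁴·(7.51×10⁸/6.82×10¹⁰)² = 1623 W/m².
For an isothermal sphere T⁴ = (1−a)S/(4σ) = 7.158×10⁹ K⁴.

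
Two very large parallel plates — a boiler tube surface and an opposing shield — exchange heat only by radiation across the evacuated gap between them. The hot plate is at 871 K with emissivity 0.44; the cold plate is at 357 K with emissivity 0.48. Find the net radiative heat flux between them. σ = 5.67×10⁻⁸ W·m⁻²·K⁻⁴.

q ≈ 9450 W/m²

For two infinite grey parallel plates, q = σ(T₁⁴ − T₂⁴)/(1/ε₁ + 1/ε₂ − 1).
T₁⁴ − T₂⁴ = 5.755×10¹¹ − 1.624×10¹⁰ = 5.593×10¹¹ K⁴.
1/ε₁ + 1/ε₂ − 1 = 2.273 + 2.083 − 1 = 3.356.
q = 5.67×10⁻⁸ × 5.593×10¹¹ / 3.356.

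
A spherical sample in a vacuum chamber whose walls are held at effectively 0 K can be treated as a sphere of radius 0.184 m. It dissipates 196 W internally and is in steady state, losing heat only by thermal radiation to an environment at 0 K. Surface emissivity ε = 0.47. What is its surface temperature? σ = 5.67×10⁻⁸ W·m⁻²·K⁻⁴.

T ≈ 363 K

Steady state: internal power = radiated power, P = εσA T⁴.
Radiating area A = 4πr² = 0.4254 m².
T⁴ = P/(εσA) = 196/(0.47·5.67×10⁻⁸·0.4254) = 1.729×10¹⁰ K⁴.
T = (1.729×10¹⁰)^(1/4).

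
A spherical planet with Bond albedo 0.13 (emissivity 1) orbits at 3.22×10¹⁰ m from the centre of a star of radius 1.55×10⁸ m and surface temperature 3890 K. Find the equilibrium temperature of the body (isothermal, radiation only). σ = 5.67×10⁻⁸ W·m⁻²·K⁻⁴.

The star's surface emits σT_*⁴; at distance d the flux is S = σT_*⁴(R_*/d)².
S = 5.67×10⁻⁸·(3890)⁴·(1.55×10⁸/3.22×10¹⁰)² = 300.8 W/m².
For an isothermal sphere T⁴ = (1−a)S/(4σ) = 1.154×10⁹ K⁴.

T ≈ 184 K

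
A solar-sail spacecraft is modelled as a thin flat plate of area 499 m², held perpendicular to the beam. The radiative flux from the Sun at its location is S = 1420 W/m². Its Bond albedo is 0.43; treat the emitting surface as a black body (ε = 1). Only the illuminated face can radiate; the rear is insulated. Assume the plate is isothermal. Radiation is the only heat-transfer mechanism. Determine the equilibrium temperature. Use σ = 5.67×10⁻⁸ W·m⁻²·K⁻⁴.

T ≈ 346 K

At equilibrium, absorbed power = emitted power.
Absorbing cross-section = A = 499.0 m²; emitting surface = A = 499.0 m² (ratio 1).
(1−a)S·A_cross = εσ·A_surf·T⁴  ⇒  T⁴ = (1−a)S/(1σ).
T⁴ = 0.570·1420/(1·5.67×10⁻⁸) = 1.428×10¹⁰ K⁴.
T = (1.428×10¹⁰)^(1/4).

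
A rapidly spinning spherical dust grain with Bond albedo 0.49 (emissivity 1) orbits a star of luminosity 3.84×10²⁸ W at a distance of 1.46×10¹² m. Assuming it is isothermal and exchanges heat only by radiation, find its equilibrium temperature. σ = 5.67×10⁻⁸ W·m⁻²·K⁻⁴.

T ≈ 238 K

First find the stellar flux at distance d: S = L/(4πd²) = 3.84×10²⁸/(4π·(1.46×10¹²)²) = 1434 W/m².
For an isothermal sphere, absorbed (1−a)S·πr² = emitted σ·4πr²·T⁴, so T⁴ = (1−a)S/(4σ).
T⁴ = 0.510·1434/(4·5.67×10⁻⁸) = 3.224×10⁹ K⁴.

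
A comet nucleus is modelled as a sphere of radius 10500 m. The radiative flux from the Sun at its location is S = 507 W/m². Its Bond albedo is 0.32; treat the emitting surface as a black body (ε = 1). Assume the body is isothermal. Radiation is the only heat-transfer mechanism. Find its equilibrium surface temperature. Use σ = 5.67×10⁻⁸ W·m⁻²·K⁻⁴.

At equilibrium, absorbed power = emitted power.
Absorbing cross-section = πr² = 3.464×10⁸ m²; emitting surface = 4πr² = 1.385×10⁹ m² (ratio 4).
(1−a)S·A_cross = εσ·A_surf·T⁴  ⇒  T⁴ = (1−a)S/(4σ).
T⁴ = 0.680·507/(4·5.67×10⁻⁸) = 1.520×10⁹ K⁴.
T = (1.520×10⁹)^(1/4).

T ≈ 197 K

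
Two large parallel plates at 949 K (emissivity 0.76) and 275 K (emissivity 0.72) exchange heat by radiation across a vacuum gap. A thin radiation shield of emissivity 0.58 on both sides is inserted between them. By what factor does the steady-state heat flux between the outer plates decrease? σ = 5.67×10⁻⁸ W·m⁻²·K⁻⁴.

factor ≈ 2.44

Without shield: q₀ = σΔ(T⁴)/(1/ε₁+1/ε₂−1) with denominator 1.705.
With shield the two gaps are in series; the resistances add: (1/ε₁+1/ε_s−1)+(1/ε_s+1/ε₂−1) = 2.040+2.113 = 4.153.
Heat-flux ratio q₀/q = 4.153/1.705.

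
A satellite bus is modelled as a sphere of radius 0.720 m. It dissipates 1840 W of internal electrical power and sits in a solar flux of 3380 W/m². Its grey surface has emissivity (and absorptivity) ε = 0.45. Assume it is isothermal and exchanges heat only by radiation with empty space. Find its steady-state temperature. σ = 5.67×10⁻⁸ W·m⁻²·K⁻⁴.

T ≈ 401 K

At steady state, absorbed solar power + internal power = radiated power.
Absorbed: α·S·A_cross = 0.45·3380·1.629 = 2477 W (cross-section πr²).
Total input = 2477 + 1840 = 4317 W.
Radiated: εσ·A_surf·T⁴ with A_surf = 4πr² = 6.514 m².
T⁴ = 4317/(0.45·5.67×10⁻⁸·6.514) = 2.597×10¹⁰ K⁴.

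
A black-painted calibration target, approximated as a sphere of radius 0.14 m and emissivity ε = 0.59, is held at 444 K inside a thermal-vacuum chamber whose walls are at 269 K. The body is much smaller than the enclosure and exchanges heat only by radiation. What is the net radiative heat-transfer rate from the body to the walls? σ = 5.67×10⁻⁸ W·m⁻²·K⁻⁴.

P_net ≈ 277 W

For a small grey body in a large enclosure: P_net = εσA(T_body⁴ − T_wall⁴).
A = 4πr² = 0.2463 m²; T_body⁴ − T_wall⁴ = 3.886×10¹⁰ − 5.236×10⁹ = 3.363×10¹⁰ K⁴.
|P_net| = 0.59·5.67×10⁻⁸·0.2463·3.363×10¹⁰.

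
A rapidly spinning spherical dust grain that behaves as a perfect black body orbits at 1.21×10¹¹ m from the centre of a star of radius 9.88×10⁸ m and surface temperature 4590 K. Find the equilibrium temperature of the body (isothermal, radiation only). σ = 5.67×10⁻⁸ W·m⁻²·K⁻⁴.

T ≈ 293 K

The star's surface emits σT_*⁴; at distance d the flux is S = σT_*⁴(R_*/d)².
S = 5.67×10⁻⁸·(4590)⁴·(9.88×10⁸/1.21×10¹¹)² = 1678 W/m².
For an isothermal sphere T⁴ = (1−a)S/(4σ) = 7.398×10⁹ K⁴.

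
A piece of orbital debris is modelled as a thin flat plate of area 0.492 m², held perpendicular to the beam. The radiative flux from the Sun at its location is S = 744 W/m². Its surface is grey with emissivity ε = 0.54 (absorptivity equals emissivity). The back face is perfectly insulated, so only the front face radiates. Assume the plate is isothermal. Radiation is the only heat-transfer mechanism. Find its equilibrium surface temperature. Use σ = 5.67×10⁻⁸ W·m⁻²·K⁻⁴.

T ≈ 338 K

At equilibrium, absorbed power = emitted power.
Absorbing cross-section = A = 0.4920 m²; emitting surface = A = 0.4920 m² (ratio 1).
εS·A_cross = εσ·A_surf·T⁴  ⇒  T⁴ = S/(1σ)   (ε cancels).
T⁴ = 744/(1·5.67×10⁻⁸) = 1.312×10¹⁰ K⁴.
T = (1.312×10¹⁰)^(1/4).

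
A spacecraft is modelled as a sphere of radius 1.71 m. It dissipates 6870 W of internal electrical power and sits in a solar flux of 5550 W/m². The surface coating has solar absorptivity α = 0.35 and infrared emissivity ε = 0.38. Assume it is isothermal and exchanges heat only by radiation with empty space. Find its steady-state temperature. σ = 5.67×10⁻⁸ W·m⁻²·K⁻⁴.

T ≈ 420 K

At steady state, absorbed solar power + internal power = radiated power.
Absorbed: α·S·A_cross = 0.35·5550·9.186 = 17840 W (cross-section πr²).
Total input = 17840 + 6870 = 24710 W.
Radiated: εσ·A_surf·T⁴ with A_surf = 4πr² = 36.75 m².
T⁴ = 24710/(0.38·5.67×10⁻⁸·36.75) = 3.122×10¹⁰ K⁴.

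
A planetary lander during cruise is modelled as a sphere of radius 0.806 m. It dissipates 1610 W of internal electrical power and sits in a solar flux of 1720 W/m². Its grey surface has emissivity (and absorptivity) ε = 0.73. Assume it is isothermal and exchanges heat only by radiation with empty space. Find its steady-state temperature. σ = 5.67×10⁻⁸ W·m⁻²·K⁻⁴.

T ≈ 333 K

At steady state, absorbed solar power + internal power = radiated power.
Absorbed: α·S·A_cross = 0.73·1720·2.041 = 2563 W (cross-section πr²).
Total input = 2563 + 1610 = 4173 W.
Radiated: εσ·A_surf·T⁴ with A_surf = 4πr² = 8.164 m².
T⁴ = 4173/(0.73·5.67×10⁻⁸·8.164) = 1.235×10¹⁰ K⁴.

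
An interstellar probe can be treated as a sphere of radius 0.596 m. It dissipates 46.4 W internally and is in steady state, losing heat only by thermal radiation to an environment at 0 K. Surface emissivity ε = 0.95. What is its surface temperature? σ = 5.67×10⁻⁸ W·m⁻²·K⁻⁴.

T ≈ 118 K

Steady state: internal power = radiated power, P = εσA T⁴.
Radiating area A = 4πr² = 4.464 m².
T⁴ = P/(εσA) = 46.4/(0.95·5.67×10⁻⁸·4.464) = 1.930×10⁸ K⁴.
T = (1.930×10⁸)^(1/4).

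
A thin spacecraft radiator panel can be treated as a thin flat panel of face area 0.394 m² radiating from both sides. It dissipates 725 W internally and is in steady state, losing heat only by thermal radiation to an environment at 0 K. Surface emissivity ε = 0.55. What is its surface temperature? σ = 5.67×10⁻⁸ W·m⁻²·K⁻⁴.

T ≈ 414 K

Steady state: internal power = radiated power, P = εσA T⁴.
Radiating area A = 2·0.394 = 0.7880 m².
T⁴ = P/(εσA) = 725/(0.55·5.67×10⁻⁸·0.7880) = 2.950×10¹⁰ K⁴.
T = (2.950×10¹⁰)^(1/4).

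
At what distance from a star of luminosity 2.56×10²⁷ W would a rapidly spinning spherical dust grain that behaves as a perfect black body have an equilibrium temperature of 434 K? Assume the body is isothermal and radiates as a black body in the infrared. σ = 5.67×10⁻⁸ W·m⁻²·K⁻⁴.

d ≈ 1.59×10¹¹ m

For an isothermal black-emitting sphere, (1−a)S·πr² = σ·4πr²·T⁴ ⇒ S = 4σT⁴/(1−a).
S = 4·5.67×10⁻⁸·(434)⁴/1.00 = 8046 W/m².
Flux falls as S = L/(4πd²), so d = √(L/(4πS)) = √(2.56×10²⁷/(4π·8046)).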